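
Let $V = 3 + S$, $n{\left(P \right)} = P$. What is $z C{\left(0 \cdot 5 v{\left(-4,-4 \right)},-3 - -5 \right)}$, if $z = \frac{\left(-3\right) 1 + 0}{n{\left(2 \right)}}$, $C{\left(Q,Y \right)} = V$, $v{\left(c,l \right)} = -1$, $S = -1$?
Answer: $-3$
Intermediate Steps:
$V = 2$ ($V = 3 - 1 = 2$)
$C{\left(Q,Y \right)} = 2$
$z = - \frac{3}{2}$ ($z = \frac{\left(-3\right) 1 + 0}{2} = \left(-3 + 0\right) \frac{1}{2} = \left(-3\right) \frac{1}{2} = - \frac{3}{2} \approx -1.5$)
$z C{\left(0 \cdot 5 v{\left(-4,-4 \right)},-3 - -5 \right)} = \left(- \frac{3}{2}\right) 2 = -3$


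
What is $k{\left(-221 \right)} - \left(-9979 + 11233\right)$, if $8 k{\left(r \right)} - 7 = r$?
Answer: $- \frac{5123}{4} \approx -1280.8$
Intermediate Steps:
$k{\left(r \right)} = \frac{7}{8} + \frac{r}{8}$
$k{\left(-221 \right)} - \left(-9979 + 11233\right) = \left(\frac{7}{8} + \frac{1}{8} \left(-221\right)\right) - \left(-9979 + 11233\right) = \left(\frac{7}{8} - \frac{221}{8}\right) - 1254 = - \frac{107}{4} - 1254 = - \frac{5123}{4}$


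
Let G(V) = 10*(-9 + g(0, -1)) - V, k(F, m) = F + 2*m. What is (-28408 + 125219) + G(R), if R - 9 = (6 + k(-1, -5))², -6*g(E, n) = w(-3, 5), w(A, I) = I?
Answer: 290036/3 ≈ 96679.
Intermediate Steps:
g(E, n) = -⅚ (g(E, n) = -⅙*5 = -⅚)
R = 34 (R = 9 + (6 + (-1 + 2*(-5)))² = 9 + (6 + (-1 - 10))² = 9 + (6 - 11)² = 9 + (-5)² = 9 + 25 = 34)
G(V) = -295/3 - V (G(V) = 10*(-9 - ⅚) - V = 10*(-59/6) - V = -295/3 - V)
(-28408 + 125219) + G(R) = (-28408 + 125219) + (-295/3 - 1*34) = 96811 + (-295/3 - 34) = 96811 - 397/3 = 290036/3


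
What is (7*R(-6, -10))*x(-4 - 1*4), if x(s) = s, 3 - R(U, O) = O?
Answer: -728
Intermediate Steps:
R(U, O) = 3 - O
(7*R(-6, -10))*x(-4 - 1*4) = (7*(3 - 1*(-10)))*(-4 - 1*4) = (7*(3 + 10))*(-4 - 4) = (7*13)*(-8) = 91*(-8) = -728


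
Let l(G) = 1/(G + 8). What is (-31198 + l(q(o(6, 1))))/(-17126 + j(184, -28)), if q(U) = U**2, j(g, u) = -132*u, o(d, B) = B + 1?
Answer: 74875/32232 ≈ 2.3230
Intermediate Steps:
o(d, B) = 1 + B
l(G) = 1/(8 + G)
(-31198 + l(q(o(6, 1))))/(-17126 + j(184, -28)) = (-31198 + 1/(8 + (1 + 1)**2))/(-17126 - 132*(-28)) = (-31198 + 1/(8 + 2**2))/(-17126 + 3696) = (-31198 + 1/(8 + 4))/(-13430) = (-31198 + 1/12)*(-1/13430) = -374375/12*(-1/13430) = 74875/32232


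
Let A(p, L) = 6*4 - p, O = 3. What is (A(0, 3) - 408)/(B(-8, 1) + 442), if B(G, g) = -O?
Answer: -384/439 ≈ -0.87471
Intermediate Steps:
B(G, g) = -3 (B(G, g) = -1*3 = -3)
A(p, L) = 24 - p
(A(0, 3) - 408)/(B(-8, 1) + 442) = ((24 - 1*0) - 408)/(-3 + 442) = ((24 + 0) - 408)/439 = (24 - 408)*(1/439) = -384*1/439 = -384/439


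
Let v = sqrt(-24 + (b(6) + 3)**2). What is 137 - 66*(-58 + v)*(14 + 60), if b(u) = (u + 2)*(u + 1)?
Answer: 283409 - 4884*sqrt(3457) ≈ -3751.9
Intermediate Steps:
b(u) = (1 + u)*(2 + u) (b(u) = (2 + u)*(1 + u) = (1 + u)*(2 + u))
v = sqrt(3457) (v = sqrt(-24 + ((2 + 6**2 + 3*6) + 3)**2) = sqrt(-24 + ((2 + 36 + 18) + 3)**2) = sqrt(-24 + (56 + 3)**2) = sqrt(-24 + 59**2) = sqrt(-24 + 3481) = sqrt(3457) ≈ 58.796)
137 - 66*(-58 + v)*(14 + 60) = 137 - 66*(-58 + sqrt(3457))*(14 + 60) = 137 - 66*(-58 + sqrt(3457))*74 = 137 - 66*(-4292 + 74*sqrt(3457)) = 137 + (283272 - 4884*sqrt(3457)) = 283409 - 4884*sqrt(3457)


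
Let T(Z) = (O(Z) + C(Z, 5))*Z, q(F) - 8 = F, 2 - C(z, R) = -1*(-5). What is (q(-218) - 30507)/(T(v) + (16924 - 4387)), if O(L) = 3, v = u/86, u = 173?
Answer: -3413/1393 ≈ -2.4501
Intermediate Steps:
C(z, R) = -3 (C(z, R) = 2 - (-1)*(-5) = 2 - 1*5 = 2 - 5 = -3)
q(F) = 8 + F
v = 173/86 ≈ 2.0116
T(Z) = 0 (T(Z) = (3 - 3)*Z = 0*Z = 0)
(q(-218) - 30507)/(T(v) + (16924 - 4387)) = ((8 - 218) - 30507)/(0 + (16924 - 4387)) = (-210 - 30507)/(0 + 12537) = -30717/12537 = -30717*1/12537 = -3413/1393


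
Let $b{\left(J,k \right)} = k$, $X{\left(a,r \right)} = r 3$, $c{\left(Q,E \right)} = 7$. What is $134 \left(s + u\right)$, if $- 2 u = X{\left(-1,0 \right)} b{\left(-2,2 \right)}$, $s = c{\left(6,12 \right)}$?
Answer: $938$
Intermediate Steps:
$s = 7$
$X{\left(a,r \right)} = 3 r$
$u = 0$ ($u = - \frac{3 \cdot 0 \cdot 2}{2} = - \frac{0 \cdot 2}{2} = \left(- \frac{1}{2}\right) 0 = 0$)
$134 \left(s + u\right) = 134 \left(7 + 0\right) = 134 \cdot 7 = 938$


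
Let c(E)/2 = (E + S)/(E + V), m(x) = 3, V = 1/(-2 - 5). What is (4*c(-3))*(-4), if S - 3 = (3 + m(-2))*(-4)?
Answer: -2688/11 ≈ -244.36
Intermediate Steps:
V = -⅐ (V = 1/(-7) = -⅐ ≈ -0.14286)
S = -21 (S = 3 + (3 + 3)*(-4) = 3 + 6*(-4) = 3 - 24 = -21)
c(E) = 2*(-21 + E)/(-⅐ + E) (c(E) = 2*((E - 21)/(E - ⅐)) = 2*((-21 + E)/(-⅐ + E)) = 2*(-21 + E)/(-⅐ + E))
(4*c(-3))*(-4) = (4*(14*(-21 - 3)/(-1 + 7*(-3))))*(-4) = (4*(14*(-24)/(-1 - 21)))*(-4) = (4*(14*(-24)/(-22)))*(-4) = (4*(14*(-1/22)*(-24)))*(-4) = (4*(168/11))*(-4) = (672/11)*(-4) = -2688/11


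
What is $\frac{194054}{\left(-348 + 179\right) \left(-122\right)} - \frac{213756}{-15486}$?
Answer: $\frac{617695121}{26607529} \approx 23.215$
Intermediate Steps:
$\frac{194054}{\left(-348 + 179\right) \left(-122\right)} - \frac{213756}{-15486} = \frac{194054}{\left(-169\right) \left(-122\right)} - - \frac{35626}{2581} = \frac{194054}{20618} + \frac{35626}{2581} = 194054 \cdot \frac{1}{20618} + \frac{35626}{2581} = \frac{97027}{10309} + \frac{35626}{2581} = \frac{617695121}{26607529}$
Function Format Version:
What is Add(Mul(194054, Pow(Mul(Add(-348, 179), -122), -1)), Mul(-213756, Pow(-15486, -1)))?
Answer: Rational(617695121, 26607529) ≈ 23.215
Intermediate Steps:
Add(Mul(194054, Pow(Mul(Add(-348, 179), -122), -1)), Mul(-213756, Pow(-15486, -1))) = Add(Mul(194054, Pow(Mul(-169, -122), -1)), Mul(-213756, Rational(-1, 15486))) = Add(Mul(194054, Pow(20618, -1)), Rational(35626, 2581)) = Add(Mul(194054, Rational(1, 20618)), Rational(35626, 2581)) = Add(Rational(97027, 10309), Rational(35626, 2581)) = Rational(617695121, 26607529)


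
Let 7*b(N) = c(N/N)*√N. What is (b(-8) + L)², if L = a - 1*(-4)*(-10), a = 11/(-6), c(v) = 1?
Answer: 3086761/1764 - 502*I*√2/21 ≈ 1749.9 - 33.806*I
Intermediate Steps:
b(N) = √N/7 (b(N) = (1*√N)/7 = √N/7)
a = -11/6 (a = 11*(-⅙) = -11/6 ≈ -1.8333)
L = -251/6 (L = -11/6 - 1*(-4)*(-10) = -11/6 + 4*(-10) = -11/6 - 40 = -251/6 ≈ -41.833)
(b(-8) + L)² = (√(-8)/7 - 251/6)² = ((2*I*√2)/7 - 251/6)² = (2*I*√2/7 - 251/6)² = (-251/6 + 2*I*√2/7)²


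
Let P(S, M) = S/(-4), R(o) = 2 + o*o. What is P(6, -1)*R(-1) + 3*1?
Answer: -3/2 ≈ -1.5000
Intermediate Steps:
R(o) = 2 + o²
P(S, M) = -S/4 (P(S, M) = S*(-¼) = -S/4)
P(6, -1)*R(-1) + 3*1 = (-¼*6)*(2 + (-1)²) + 3*1 = -3*(2 + 1)/2 + 3 = -3/2*3 + 3 = -9/2 + 3 = -3/2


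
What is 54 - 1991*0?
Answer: 54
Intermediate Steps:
54 - 1991*0 = 54 - 181*0 = 54 + 0 = 54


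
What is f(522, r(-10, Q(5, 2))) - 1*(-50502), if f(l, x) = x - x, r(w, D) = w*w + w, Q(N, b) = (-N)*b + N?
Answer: 50502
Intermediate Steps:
Q(N, b) = N - N*b (Q(N, b) = -N*b + N = N - N*b)
r(w, D) = w + w² (r(w, D) = w² + w = w + w²)
f(l, x) = 0
f(522, r(-10, Q(5, 2))) - 1*(-50502) = 0 - 1*(-50502) = 0 + 50502 = 50502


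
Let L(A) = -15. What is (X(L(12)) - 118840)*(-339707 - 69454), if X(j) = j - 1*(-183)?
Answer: 48555954192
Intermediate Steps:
X(j) = 183 + j (X(j) = j + 183 = 183 + j)
(X(L(12)) - 118840)*(-339707 - 69454) = ((183 - 15) - 118840)*(-339707 - 69454) = (168 - 118840)*(-409161) = -118672*(-409161) = 48555954192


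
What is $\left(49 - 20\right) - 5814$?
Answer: $-5785$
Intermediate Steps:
$\left(49 - 20\right) - 5814 = 29 - 5814 = -5785$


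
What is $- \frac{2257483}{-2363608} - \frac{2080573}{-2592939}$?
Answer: $\frac{10771174699921}{6128691363912} \approx 1.7575$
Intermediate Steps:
$- \frac{2257483}{-2363608} - \frac{2080573}{-2592939} = \left(-2257483\right) \left(- \frac{1}{2363608}\right) - - \frac{2080573}{2592939} = \frac{2257483}{2363608} + \frac{2080573}{2592939} = \frac{10771174699921}{6128691363912}$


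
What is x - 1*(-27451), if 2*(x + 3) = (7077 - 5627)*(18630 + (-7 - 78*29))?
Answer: 11889173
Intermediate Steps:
x = 11861722 (x = -3 + ((7077 - 5627)*(18630 + (-7 - 78*29)))/2 = -3 + (1450*(18630 + (-7 - 2262)))/2 = -3 + (1450*(18630 - 2269))/2 = -3 + (1450*16361)/2 = -3 + (½)*23723450 = -3 + 11861725 = 11861722)
x - 1*(-27451) = 11861722 - 1*(-27451) = 11861722 + 27451 = 11889173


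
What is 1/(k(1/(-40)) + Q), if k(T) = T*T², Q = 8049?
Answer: 64000/515135999 ≈ 0.00012424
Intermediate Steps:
k(T) = T³
1/(k(1/(-40)) + Q) = 1/((1/(-40))³ + 8049) = 1/((-1/40)³ + 8049) = 1/(-1/64000 + 8049) = 1/(515135999/64000) = 64000/515135999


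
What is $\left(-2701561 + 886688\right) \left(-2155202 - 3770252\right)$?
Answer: $10753946477342$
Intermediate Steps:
$\left(-2701561 + 886688\right) \left(-2155202 - 3770252\right) = \left(-1814873\right) \left(-5925454\right) = 10753946477342$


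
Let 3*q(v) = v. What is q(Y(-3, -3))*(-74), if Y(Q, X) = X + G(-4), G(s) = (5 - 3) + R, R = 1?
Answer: 0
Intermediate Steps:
G(s) = 3 (G(s) = (5 - 3) + 1 = 2 + 1 = 3)
Y(Q, X) = 3 + X (Y(Q, X) = X + 3 = 3 + X)
q(v) = v/3
q(Y(-3, -3))*(-74) = ((3 - 3)/3)*(-74) = ((1/3)*0)*(-74) = 0*(-74) = 0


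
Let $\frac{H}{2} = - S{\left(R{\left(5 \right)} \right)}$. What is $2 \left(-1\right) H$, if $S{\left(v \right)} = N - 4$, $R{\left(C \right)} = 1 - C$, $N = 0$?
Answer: $-16$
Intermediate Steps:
$S{\left(v \right)} = -4$ ($S{\left(v \right)} = 0 - 4 = -4$)
$H = 8$ ($H = 2 \left(\left(-1\right) \left(-4\right)\right) = 2 \cdot 4 = 8$)
$2 \left(-1\right) H = 2 \left(-1\right) 8 = \left(-2\right) 8 = -16$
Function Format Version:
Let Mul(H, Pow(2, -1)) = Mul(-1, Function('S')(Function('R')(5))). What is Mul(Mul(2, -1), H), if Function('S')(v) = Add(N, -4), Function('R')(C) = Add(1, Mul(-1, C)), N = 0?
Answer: -16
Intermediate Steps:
Function('S')(v) = -4 (Function('S')(v) = Add(0, -4) = -4)
H = 8 (H = Mul(2, Mul(-1, -4)) = Mul(2, 4) = 8)
Mul(Mul(2, -1), H) = Mul(Mul(2, -1), 8) = Mul(-2, 8) = -16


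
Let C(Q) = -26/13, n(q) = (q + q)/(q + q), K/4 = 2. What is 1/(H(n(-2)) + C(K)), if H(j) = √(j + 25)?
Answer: 1/11 + √26/22 ≈ 0.32268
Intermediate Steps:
K = 8 (K = 4*2 = 8)
n(q) = 1 (n(q) = (2*q)/((2*q)) = (2*q)*(1/(2*q)) = 1)
H(j) = √(25 + j)
C(Q) = -2 (C(Q) = -26*1/13 = -2)
1/(H(n(-2)) + C(K)) = 1/(√(25 + 1) - 2) = 1/(√26 - 2) = 1/(-2 + √26)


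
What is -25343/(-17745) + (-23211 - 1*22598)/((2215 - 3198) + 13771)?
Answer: -488794421/226923060 ≈ -2.1540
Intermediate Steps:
-25343/(-17745) + (-23211 - 1*22598)/((2215 - 3198) + 13771) = -25343*(-1/17745) + (-23211 - 22598)/(-983 + 13771) = 25343/17745 - 45809/12788 = -488794421/226923060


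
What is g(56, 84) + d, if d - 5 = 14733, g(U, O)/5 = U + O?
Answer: 15438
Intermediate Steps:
g(U, O) = 5*O + 5*U (g(U, O) = 5*(U + O) = 5*(O + U) = 5*O + 5*U)
d = 14738 (d = 5 + 14733 = 14738)
g(56, 84) + d = (5*84 + 5*56) + 14738 = (420 + 280) + 14738 = 700 + 14738 = 15438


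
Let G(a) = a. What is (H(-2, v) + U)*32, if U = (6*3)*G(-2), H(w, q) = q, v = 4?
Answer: -1024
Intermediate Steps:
U = -36 (U = (6*3)*(-2) = 18*(-2) = -36)
(H(-2, v) + U)*32 = (4 - 36)*32 = -32*32 = -1024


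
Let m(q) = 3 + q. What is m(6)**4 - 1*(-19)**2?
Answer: 6200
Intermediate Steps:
m(6)**4 - 1*(-19)**2 = (3 + 6)**4 - 1*(-19)**2 = 9**4 - 1*361 = 6561 - 361 = 6200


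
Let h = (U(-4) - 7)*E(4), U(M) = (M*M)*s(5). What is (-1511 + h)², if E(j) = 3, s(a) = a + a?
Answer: 1106704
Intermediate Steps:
s(a) = 2*a
U(M) = 10*M² (U(M) = (M*M)*(2*5) = M²*10 = 10*M²)
h = 459 (h = (10*(-4)² - 7)*3 = (10*16 - 7)*3 = (160 - 7)*3 = 153*3 = 459)
(-1511 + h)² = (-1511 + 459)² = (-1052)² = 1106704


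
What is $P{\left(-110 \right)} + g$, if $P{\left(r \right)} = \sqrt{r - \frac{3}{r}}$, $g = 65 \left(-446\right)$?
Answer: $-28990 + \frac{i \sqrt{1330670}}{110} \approx -28990.0 + 10.487 i$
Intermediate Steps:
$g = -28990$
$P{\left(-110 \right)} + g = \sqrt{-110 - \frac{3}{-110}} - 28990 = \sqrt{-110 - - \frac{3}{110}} - 28990 = \sqrt{-110 + \frac{3}{110}} - 28990 = \sqrt{- \frac{12097}{110}} - 28990 = \frac{i \sqrt{1330670}}{110} - 28990 = -28990 + \frac{i \sqrt{1330670}}{110}$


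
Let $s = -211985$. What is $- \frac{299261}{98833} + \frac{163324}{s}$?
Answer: $- \frac{79580643977}{20951113505} \approx -3.7984$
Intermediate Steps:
$- \frac{299261}{98833} + \frac{163324}{s} = - \frac{299261}{98833} + \frac{163324}{-211985} = \left(-299261\right) \frac{1}{98833} + 163324 \left(- \frac{1}{211985}\right) = - \frac{299261}{98833} - \frac{163324}{211985} = - \frac{79580643977}{20951113505}$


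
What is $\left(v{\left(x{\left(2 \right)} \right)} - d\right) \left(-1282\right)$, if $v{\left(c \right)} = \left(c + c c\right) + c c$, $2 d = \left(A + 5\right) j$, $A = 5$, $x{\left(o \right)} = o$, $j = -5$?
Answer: $-44870$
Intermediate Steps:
$d = -25$ ($d = \frac{\left(5 + 5\right) \left(-5\right)}{2} = \frac{10 \left(-5\right)}{2} = \frac{1}{2} \left(-50\right) = -25$)
$v{\left(c \right)} = c + 2 c^{2}$ ($v{\left(c \right)} = \left(c + c^{2}\right) + c^{2} = c + 2 c^{2}$)
$\left(v{\left(x{\left(2 \right)} \right)} - d\right) \left(-1282\right) = \left(2 \left(1 + 2 \cdot 2\right) - -25\right) \left(-1282\right) = \left(2 \left(1 + 4\right) + 25\right) \left(-1282\right) = \left(2 \cdot 5 + 25\right) \left(-1282\right) = \left(10 + 25\right) \left(-1282\right) = 35 \left(-1282\right) = -44870$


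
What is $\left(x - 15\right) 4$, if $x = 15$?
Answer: $0$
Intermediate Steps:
$\left(x - 15\right) 4 = \left(15 - 15\right) 4 = 0 \cdot 4 = 0$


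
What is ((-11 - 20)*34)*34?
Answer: -35836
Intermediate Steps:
((-11 - 20)*34)*34 = -31*34*34 = -1054*34 = -35836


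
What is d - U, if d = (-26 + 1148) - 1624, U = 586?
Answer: -1088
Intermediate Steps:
d = -502 (d = 1122 - 1624 = -502)
d - U = -502 - 1*586 = -502 - 586 = -1088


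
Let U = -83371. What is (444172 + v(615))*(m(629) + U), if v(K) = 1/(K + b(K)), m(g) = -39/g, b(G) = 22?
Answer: -14837358517750870/400673 ≈ -3.7031e+10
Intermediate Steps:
v(K) = 1/(22 + K) (v(K) = 1/(K + 22) = 1/(22 + K))
(444172 + v(615))*(m(629) + U) = (444172 + 1/(22 + 615))*(-39/629 - 83371) = (444172 + 1/637)*(-39*1/629 - 83371) = (444172 + 1/637)*(-39/629 - 83371) = (282937565/637)*(-52440398/629) = -14837358517750870/400673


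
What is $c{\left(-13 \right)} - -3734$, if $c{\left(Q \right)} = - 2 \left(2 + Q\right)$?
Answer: $3756$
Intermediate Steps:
$c{\left(Q \right)} = -4 - 2 Q$
$c{\left(-13 \right)} - -3734 = \left(-4 - -26\right) - -3734 = \left(-4 + 26\right) + 3734 = 22 + 3734 = 3756$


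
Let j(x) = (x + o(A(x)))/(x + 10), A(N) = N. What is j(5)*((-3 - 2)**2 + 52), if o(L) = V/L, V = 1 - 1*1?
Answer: 77/3 ≈ 25.667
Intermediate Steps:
V = 0 (V = 1 - 1 = 0)
o(L) = 0 (o(L) = 0/L = 0)
j(x) = x/(10 + x) (j(x) = (x + 0)/(x + 10) = x/(10 + x))
j(5)*((-3 - 2)**2 + 52) = (5/(10 + 5))*((-3 - 2)**2 + 52) = (5/15)*((-5)**2 + 52) = (5*(1/15))*(25 + 52) = (1/3)*77 = 77/3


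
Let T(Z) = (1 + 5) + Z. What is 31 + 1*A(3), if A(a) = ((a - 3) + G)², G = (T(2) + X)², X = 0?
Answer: 4127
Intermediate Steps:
T(Z) = 6 + Z
G = 64 (G = ((6 + 2) + 0)² = (8 + 0)² = 8² = 64)
A(a) = (61 + a)² (A(a) = ((a - 3) + 64)² = ((-3 + a) + 64)² = (61 + a)²)
31 + 1*A(3) = 31 + 1*(61 + 3)² = 31 + 1*64² = 31 + 1*4096 = 31 + 4096 = 4127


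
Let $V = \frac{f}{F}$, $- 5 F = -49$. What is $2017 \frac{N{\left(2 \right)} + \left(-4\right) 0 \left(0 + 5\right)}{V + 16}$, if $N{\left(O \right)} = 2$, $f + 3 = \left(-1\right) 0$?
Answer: $\frac{197666}{769} \approx 257.04$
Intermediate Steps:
$f = -3$ ($f = -3 - 0 = -3 + 0 = -3$)
$F = \frac{49}{5}$ ($F = \left(- \frac{1}{5}\right) \left(-49\right) = \frac{49}{5} \approx 9.8$)
$V = - \frac{15}{49}$ ($V = - \frac{3}{\frac{49}{5}} = \left(-3\right) \frac{5}{49} = - \frac{15}{49} \approx -0.30612$)
$2017 \frac{N{\left(2 \right)} + \left(-4\right) 0 \left(0 + 5\right)}{V + 16} = 2017 \frac{2 + \left(-4\right) 0 \left(0 + 5\right)}{- \frac{15}{49} + 16} = 2017 \frac{2 + 0 \cdot 5}{\frac{769}{49}} = 2017 \left(2 + 0\right) \frac{49}{769} = 2017 \cdot 2 \cdot \frac{49}{769} = 2017 \cdot \frac{98}{769} = \frac{197666}{769}$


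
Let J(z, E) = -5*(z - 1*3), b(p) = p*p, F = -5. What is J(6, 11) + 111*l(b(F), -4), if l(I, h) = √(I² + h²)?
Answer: -15 + 111*√641 ≈ 2795.3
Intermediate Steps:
b(p) = p²
J(z, E) = 15 - 5*z (J(z, E) = -5*(z - 3) = -5*(-3 + z) = 15 - 5*z)
J(6, 11) + 111*l(b(F), -4) = (15 - 5*6) + 111*√(((-5)²)² + (-4)²) = (15 - 30) + 111*√(25² + 16) = -15 + 111*√(625 + 16) = -15 + 111*√641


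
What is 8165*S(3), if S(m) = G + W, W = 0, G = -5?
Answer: -40825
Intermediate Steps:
S(m) = -5 (S(m) = -5 + 0 = -5)
8165*S(3) = 8165*(-5) = -40825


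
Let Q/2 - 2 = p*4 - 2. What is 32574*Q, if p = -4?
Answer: -1042368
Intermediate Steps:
Q = -32 (Q = 4 + 2*(-4*4 - 2) = 4 + 2*(-16 - 2) = 4 + 2*(-18) = 4 - 36 = -32)
32574*Q = 32574*(-32) = -1042368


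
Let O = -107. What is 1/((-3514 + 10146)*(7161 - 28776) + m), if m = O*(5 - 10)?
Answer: -1/143350145 ≈ -6.9759e-9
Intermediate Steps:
m = 535 (m = -107*(5 - 10) = -107*(-5) = 535)
1/((-3514 + 10146)*(7161 - 28776) + m) = 1/((-3514 + 10146)*(7161 - 28776) + 535) = 1/(6632*(-21615) + 535) = 1/(-143350680 + 535) = 1/(-143350145) = -1/143350145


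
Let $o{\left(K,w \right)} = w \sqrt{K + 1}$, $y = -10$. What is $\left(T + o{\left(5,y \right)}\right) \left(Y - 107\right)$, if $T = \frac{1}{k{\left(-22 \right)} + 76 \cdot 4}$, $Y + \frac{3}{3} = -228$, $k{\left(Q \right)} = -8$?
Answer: $- \frac{42}{37} + 3360 \sqrt{6} \approx 8229.2$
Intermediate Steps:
$Y = -229$ ($Y = -1 - 228 = -229$)
$o{\left(K,w \right)} = w \sqrt{1 + K}$
$T = \frac{1}{296}$ ($T = \frac{1}{-8 + 76 \cdot 4} = \frac{1}{-8 + 304} = \frac{1}{296} \approx 0.0033784$)
$\left(T + o{\left(5,y \right)}\right) \left(Y - 107\right) = \left(\frac{1}{296} - 10 \sqrt{1 + 5}\right) \left(-229 - 107\right) = \left(\frac{1}{296} - 10 \sqrt{6}\right) \left(-336\right) = - \frac{42}{37} + 3360 \sqrt{6}$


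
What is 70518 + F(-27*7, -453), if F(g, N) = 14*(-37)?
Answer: 70000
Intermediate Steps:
F(g, N) = -518
70518 + F(-27*7, -453) = 70518 - 518 = 70000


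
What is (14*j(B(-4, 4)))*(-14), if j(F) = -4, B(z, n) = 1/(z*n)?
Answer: 784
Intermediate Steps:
B(z, n) = 1/(n*z)
(14*j(B(-4, 4)))*(-14) = (14*(-4))*(-14) = -56*(-14) = 784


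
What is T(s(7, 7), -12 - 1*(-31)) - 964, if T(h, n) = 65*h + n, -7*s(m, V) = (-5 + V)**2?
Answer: -6875/7 ≈ -982.14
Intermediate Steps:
s(m, V) = -(-5 + V)**2/7
T(h, n) = n + 65*h
T(s(7, 7), -12 - 1*(-31)) - 964 = ((-12 - 1*(-31)) + 65*(-(-5 + 7)**2/7)) - 964 = ((-12 + 31) + 65*(-1/7*2**2)) - 964 = (19 + 65*(-1/7*4)) - 964 = (19 + 65*(-4/7)) - 964 = (19 - 260/7) - 964 = -127/7 - 964 = -6875/7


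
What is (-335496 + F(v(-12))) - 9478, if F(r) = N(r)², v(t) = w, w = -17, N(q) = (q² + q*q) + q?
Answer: -30253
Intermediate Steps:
N(q) = q + 2*q² (N(q) = (q² + q²) + q = 2*q² + q = q + 2*q²)
v(t) = -17
F(r) = r²*(1 + 2*r)² (F(r) = (r*(1 + 2*r))² = r²*(1 + 2*r)²)
(-335496 + F(v(-12))) - 9478 = (-335496 + (-17)²*(1 + 2*(-17))²) - 9478 = (-335496 + 289*(1 - 34)²) - 9478 = (-335496 + 289*(-33)²) - 9478 = (-335496 + 289*1089) - 9478 = (-335496 + 314721) - 9478 = -20775 - 9478 = -30253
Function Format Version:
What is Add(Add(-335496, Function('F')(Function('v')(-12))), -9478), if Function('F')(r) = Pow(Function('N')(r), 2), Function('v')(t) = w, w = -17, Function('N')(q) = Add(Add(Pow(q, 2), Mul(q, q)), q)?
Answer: -30253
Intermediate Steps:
Function('N')(q) = Add(q, Mul(2, Pow(q, 2))) (Function('N')(q) = Add(Add(Pow(q, 2), Pow(q, 2)), q) = Add(Mul(2, Pow(q, 2)), q) = Add(q, Mul(2, Pow(q, 2))))
Function('v')(t) = -17
Function('F')(r) = Mul(Pow(r, 2), Pow(Add(1, Mul(2, r)), 2)) (Function('F')(r) = Pow(Mul(r, Add(1, Mul(2, r))), 2) = Mul(Pow(r, 2), Pow(Add(1, Mul(2, r)), 2)))
Add(Add(-335496, Function('F')(Function('v')(-12))), -9478) = Add(Add(-335496, Mul(Pow(-17, 2), Pow(Add(1, Mul(2, -17)), 2))), -9478) = Add(Add(-335496, Mul(289, Pow(Add(1, -34), 2))), -9478) = Add(Add(-335496, Mul(289, Pow(-33, 2))), -9478) = Add(Add(-335496, Mul(289, 1089)), -9478) = Add(Add(-335496, 314721), -9478) = Add(-20775, -9478) = -30253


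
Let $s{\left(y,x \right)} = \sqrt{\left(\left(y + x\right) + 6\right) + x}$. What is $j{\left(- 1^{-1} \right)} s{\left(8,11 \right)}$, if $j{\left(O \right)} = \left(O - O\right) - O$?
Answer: $6$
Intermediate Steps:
$s{\left(y,x \right)} = \sqrt{6 + y + 2 x}$ ($s{\left(y,x \right)} = \sqrt{\left(\left(x + y\right) + 6\right) + x} = \sqrt{\left(6 + x + y\right) + x} = \sqrt{6 + y + 2 x}$)
$j{\left(O \right)} = - O$ ($j{\left(O \right)} = 0 - O = - O$)
$j{\left(- 1^{-1} \right)} s{\left(8,11 \right)} = - \frac{-1}{1} \sqrt{6 + 8 + 2 \cdot 11} = - \left(-1\right) 1 \sqrt{6 + 8 + 22} = \left(-1\right) \left(-1\right) \sqrt{36} = 1 \cdot 6 = 6$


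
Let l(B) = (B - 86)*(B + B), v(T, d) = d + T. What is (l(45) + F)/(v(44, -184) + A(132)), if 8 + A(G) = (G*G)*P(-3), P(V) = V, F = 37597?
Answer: -33907/52420 ≈ -0.64683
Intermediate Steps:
v(T, d) = T + d
l(B) = 2*B*(-86 + B) (l(B) = (-86 + B)*(2*B) = 2*B*(-86 + B))
A(G) = -8 - 3*G² (A(G) = -8 + (G*G)*(-3) = -8 + G²*(-3) = -8 - 3*G²)
(l(45) + F)/(v(44, -184) + A(132)) = (2*45*(-86 + 45) + 37597)/((44 - 184) + (-8 - 3*132²)) = (2*45*(-41) + 37597)/(-140 + (-8 - 3*17424)) = (-3690 + 37597)/(-140 + (-8 - 52272)) = 33907/(-140 - 52280) = 33907/(-52420) = 33907*(-1/52420) = -33907/52420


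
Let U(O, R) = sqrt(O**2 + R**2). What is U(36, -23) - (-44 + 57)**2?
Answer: -169 + 5*sqrt(73) ≈ -126.28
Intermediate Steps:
U(36, -23) - (-44 + 57)**2 = sqrt(36**2 + (-23)**2) - (-44 + 57)**2 = sqrt(1296 + 529) - 1*13**2 = sqrt(1825) - 1*169 = 5*sqrt(73) - 169 = -169 + 5*sqrt(73)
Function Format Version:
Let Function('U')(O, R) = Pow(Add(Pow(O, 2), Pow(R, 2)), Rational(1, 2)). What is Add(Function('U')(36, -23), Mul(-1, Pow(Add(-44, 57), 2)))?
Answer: Add(-169, Mul(5, Pow(73, Rational(1, 2)))) ≈ -126.28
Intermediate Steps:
Add(Function('U')(36, -23), Mul(-1, Pow(Add(-44, 57), 2))) = Add(Pow(Add(Pow(36, 2), Pow(-23, 2)), Rational(1, 2)), Mul(-1, Pow(Add(-44, 57), 2))) = Add(Pow(Add(1296, 529), Rational(1, 2)), Mul(-1, Pow(13, 2))) = Add(Pow(1825, Rational(1, 2)), Mul(-1, 169)) = Add(Mul(5, Pow(73, Rational(1, 2))), -169) = Add(-169, Mul(5, Pow(73, Rational(1, 2))))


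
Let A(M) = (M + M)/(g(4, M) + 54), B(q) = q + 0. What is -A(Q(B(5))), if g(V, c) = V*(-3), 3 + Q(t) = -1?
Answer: 4/21 ≈ 0.19048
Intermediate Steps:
B(q) = q
Q(t) = -4 (Q(t) = -3 - 1 = -4)
g(V, c) = -3*V
A(M) = M/21 (A(M) = (M + M)/(-3*4 + 54) = (2*M)/(-12 + 54) = (2*M)/42 = (2*M)*(1/42) = M/21)
-A(Q(B(5))) = -(-4)/21 = -1*(-4/21) = 4/21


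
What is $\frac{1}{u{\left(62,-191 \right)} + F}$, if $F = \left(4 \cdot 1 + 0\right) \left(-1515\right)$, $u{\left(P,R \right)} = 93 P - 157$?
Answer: $- \frac{1}{451} \approx -0.0022173$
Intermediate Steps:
$u{\left(P,R \right)} = -157 + 93 P$
$F = -6060$ ($F = \left(4 + 0\right) \left(-1515\right) = 4 \left(-1515\right) = -6060$)
$\frac{1}{u{\left(62,-191 \right)} + F} = \frac{1}{\left(-157 + 93 \cdot 62\right) - 6060} = \frac{1}{\left(-157 + 5766\right) - 6060} = \frac{1}{5609 - 6060} = \frac{1}{-451} = - \frac{1}{451}$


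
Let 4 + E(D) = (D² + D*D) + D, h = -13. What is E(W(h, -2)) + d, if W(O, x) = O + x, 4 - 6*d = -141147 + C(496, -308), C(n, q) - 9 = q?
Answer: 24006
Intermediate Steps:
C(n, q) = 9 + q
d = 23575 (d = ⅔ - (-141147 + (9 - 308))/6 = ⅔ - (-141147 - 299)/6 = ⅔ - ⅙*(-141446) = ⅔ + 70723/3 = 23575)
E(D) = -4 + D + 2*D² (E(D) = -4 + ((D² + D*D) + D) = -4 + ((D² + D²) + D) = -4 + (2*D² + D) = -4 + (D + 2*D²) = -4 + D + 2*D²)
E(W(h, -2)) + d = (-4 + (-13 - 2) + 2*(-13 - 2)²) + 23575 = (-4 - 15 + 2*(-15)²) + 23575 = (-4 - 15 + 2*225) + 23575 = (-4 - 15 + 450) + 23575 = 431 + 23575 = 24006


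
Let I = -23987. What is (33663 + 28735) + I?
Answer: 38411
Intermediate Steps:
(33663 + 28735) + I = (33663 + 28735) - 23987 = 62398 - 23987 = 38411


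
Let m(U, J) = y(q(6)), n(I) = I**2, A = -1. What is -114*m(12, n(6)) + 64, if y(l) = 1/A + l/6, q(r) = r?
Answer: 64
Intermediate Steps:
y(l) = -1 + l/6 (y(l) = 1/(-1) + l/6 = 1*(-1) + l*(1/6) = -1 + l/6)
m(U, J) = 0 (m(U, J) = -1 + (1/6)*6 = -1 + 1 = 0)
-114*m(12, n(6)) + 64 = -114*0 + 64 = 0 + 64 = 64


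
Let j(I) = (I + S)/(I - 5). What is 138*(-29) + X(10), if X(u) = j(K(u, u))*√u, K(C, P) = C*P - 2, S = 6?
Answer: -4002 + 104*√10/93 ≈ -3998.5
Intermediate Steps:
K(C, P) = -2 + C*P
j(I) = (6 + I)/(-5 + I) (j(I) = (I + 6)/(I - 5) = (6 + I)/(-5 + I))
X(u) = √u*(4 + u²)/(-7 + u²) (X(u) = ((6 + (-2 + u*u))/(-5 + (-2 + u*u)))*√u = ((6 + (-2 + u²))/(-5 + (-2 + u²)))*√u = ((4 + u²)/(-7 + u²))*√u = √u*(4 + u²)/(-7 + u²))
138*(-29) + X(10) = 138*(-29) + √10*(4 + 10²)/(-7 + 10²) = -4002 + √10*(4 + 100)/(-7 + 100) = -4002 + √10*104/93 = -4002 + √10*(1/93)*104 = -4002 + 104*√10/93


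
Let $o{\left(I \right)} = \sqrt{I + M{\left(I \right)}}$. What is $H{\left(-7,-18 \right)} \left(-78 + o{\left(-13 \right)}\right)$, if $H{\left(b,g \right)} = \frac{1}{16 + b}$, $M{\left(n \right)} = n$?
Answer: $- \frac{26}{3} + \frac{i \sqrt{26}}{9} \approx -8.6667 + 0.56656 i$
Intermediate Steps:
$o{\left(I \right)} = \sqrt{2} \sqrt{I}$ ($o{\left(I \right)} = \sqrt{I + I} = \sqrt{2 I} = \sqrt{2} \sqrt{I}$)
$H{\left(-7,-18 \right)} \left(-78 + o{\left(-13 \right)}\right) = \frac{-78 + \sqrt{2} \sqrt{-13}}{16 - 7} = \frac{-78 + \sqrt{2} i \sqrt{13}}{9} = \frac{-78 + i \sqrt{26}}{9} = - \frac{26}{3} + \frac{i \sqrt{26}}{9}$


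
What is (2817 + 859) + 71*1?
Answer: 3747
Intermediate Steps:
(2817 + 859) + 71*1 = 3676 + 71 = 3747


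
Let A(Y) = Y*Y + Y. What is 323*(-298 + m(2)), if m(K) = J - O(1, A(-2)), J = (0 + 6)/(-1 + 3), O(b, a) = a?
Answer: -95931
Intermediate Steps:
A(Y) = Y + Y**2 (A(Y) = Y**2 + Y = Y + Y**2)
J = 3 (J = 6/2 = 6*(1/2) = 3)
m(K) = 1 (m(K) = 3 - (-2)*(1 - 2) = 3 - (-2)*(-1) = 3 - 1*2 = 3 - 2 = 1)
323*(-298 + m(2)) = 323*(-298 + 1) = 323*(-297) = -95931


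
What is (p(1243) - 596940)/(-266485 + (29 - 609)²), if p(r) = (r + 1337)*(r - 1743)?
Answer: -125796/4661 ≈ -26.989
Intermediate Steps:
p(r) = (-1743 + r)*(1337 + r) (p(r) = (1337 + r)*(-1743 + r) = (-1743 + r)*(1337 + r))
(p(1243) - 596940)/(-266485 + (29 - 609)²) = ((-2330391 + 1243² - 406*1243) - 596940)/(-266485 + (29 - 609)²) = ((-2330391 + 1545049 - 504658) - 596940)/(-266485 + (-580)²) = (-1290000 - 596940)/(-266485 + 336400) = -1886940/69915 = -1886940*1/69915 = -125796/4661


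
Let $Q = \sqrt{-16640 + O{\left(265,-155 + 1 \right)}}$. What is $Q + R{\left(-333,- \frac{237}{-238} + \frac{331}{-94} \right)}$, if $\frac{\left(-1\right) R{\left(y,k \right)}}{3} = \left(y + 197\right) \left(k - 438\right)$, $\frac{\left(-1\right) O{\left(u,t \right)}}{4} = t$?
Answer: $- \frac{59132616}{329} + 2 i \sqrt{4006} \approx -1.7973 \cdot 10^{5} + 126.59 i$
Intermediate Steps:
$O{\left(u,t \right)} = - 4 t$
$R{\left(y,k \right)} = - 3 \left(-438 + k\right) \left(197 + y\right)$ ($R{\left(y,k \right)} = - 3 \left(y + 197\right) \left(k - 438\right) = - 3 \left(197 + y\right) \left(-438 + k\right) = - 3 \left(-438 + k\right) \left(197 + y\right)$)
$Q = 2 i \sqrt{4006}$ ($Q = \sqrt{-16640 - 4 \left(-155 + 1\right)} = \sqrt{-16640 - -616} = \sqrt{-16640 + 616} = \sqrt{-16024} = 2 i \sqrt{4006} \approx 126.59 i$)
$Q + R{\left(-333,- \frac{237}{-238} + \frac{331}{-94} \right)} = 2 i \sqrt{4006} + \left(258858 - 591 \left(- \frac{237}{-238} + \frac{331}{-94}\right) + 1314 \left(-333\right) - 3 \left(- \frac{237}{-238} + \frac{331}{-94}\right) \left(-333\right)\right) = 2 i \sqrt{4006} - \left(178704 + 591 \left(\left(-237\right) \left(- \frac{1}{238}\right) + 331 \left(- \frac{1}{94}\right)\right) + 3 \left(\left(-237\right) \left(- \frac{1}{238}\right) + 331 \left(- \frac{1}{94}\right)\right) \left(-333\right)\right) = 2 i \sqrt{4006} - \left(178704 + 591 \left(\frac{237}{238} - \frac{331}{94}\right) + 3 \left(\frac{237}{238} - \frac{331}{94}\right) \left(-333\right)\right) = 2 i \sqrt{4006} - \left(\frac{991143597}{5593} + \frac{14110875}{5593}\right) = 2 i \sqrt{4006} + \left(258858 + \frac{8347875}{5593} - 437562 - \frac{14110875}{5593}\right) = 2 i \sqrt{4006} - \frac{59132616}{329} = - \frac{59132616}{329} + 2 i \sqrt{4006}$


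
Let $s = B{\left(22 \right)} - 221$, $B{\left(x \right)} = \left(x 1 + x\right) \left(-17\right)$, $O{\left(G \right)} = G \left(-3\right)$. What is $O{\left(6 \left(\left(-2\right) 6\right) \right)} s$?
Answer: $-209304$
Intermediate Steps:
$O{\left(G \right)} = - 3 G$
$B{\left(x \right)} = - 34 x$ ($B{\left(x \right)} = \left(x + x\right) \left(-17\right) = 2 x \left(-17\right) = - 34 x$)
$s = -969$ ($s = \left(-34\right) 22 - 221 = -748 - 221 = -969$)
$O{\left(6 \left(\left(-2\right) 6\right) \right)} s = - 3 \cdot 6 \left(\left(-2\right) 6\right) \left(-969\right) = - 3 \cdot 6 \left(-12\right) \left(-969\right) = \left(-3\right) \left(-72\right) \left(-969\right) = 216 \left(-969\right) = -209304$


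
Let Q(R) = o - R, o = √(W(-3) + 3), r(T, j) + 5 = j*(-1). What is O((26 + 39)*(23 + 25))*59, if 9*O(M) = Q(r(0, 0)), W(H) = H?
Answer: 295/9 ≈ 32.778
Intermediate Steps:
r(T, j) = -5 - j (r(T, j) = -5 + j*(-1) = -5 - j)
o = 0 (o = √(-3 + 3) = √0 = 0)
Q(R) = -R (Q(R) = 0 - R = -R)
O(M) = 5/9 (O(M) = (-(-5 - 1*0))/9 = (-(-5 + 0))/9 = (-1*(-5))/9 = (⅑)*5 = 5/9)
O((26 + 39)*(23 + 25))*59 = (5/9)*59 = 295/9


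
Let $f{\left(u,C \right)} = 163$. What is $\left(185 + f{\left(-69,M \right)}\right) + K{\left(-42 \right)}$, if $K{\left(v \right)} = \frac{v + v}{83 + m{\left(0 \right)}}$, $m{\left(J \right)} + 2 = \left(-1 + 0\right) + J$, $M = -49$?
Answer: $\frac{6939}{20} \approx 346.95$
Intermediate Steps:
$m{\left(J \right)} = -3 + J$ ($m{\left(J \right)} = -2 + \left(\left(-1 + 0\right) + J\right) = -2 + \left(-1 + J\right) = -3 + J$)
$K{\left(v \right)} = \frac{v}{40}$ ($K{\left(v \right)} = \frac{v + v}{83 + \left(-3 + 0\right)} = \frac{2 v}{83 - 3} = \frac{2 v}{80} = 2 v \frac{1}{80} = \frac{v}{40}$)
$\left(185 + f{\left(-69,M \right)}\right) + K{\left(-42 \right)} = \left(185 + 163\right) + \frac{1}{40} \left(-42\right) = 348 - \frac{21}{20} = \frac{6939}{20}$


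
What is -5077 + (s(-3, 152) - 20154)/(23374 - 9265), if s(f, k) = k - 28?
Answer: -71651423/14109 ≈ -5078.4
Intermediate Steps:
s(f, k) = -28 + k
-5077 + (s(-3, 152) - 20154)/(23374 - 9265) = -5077 + ((-28 + 152) - 20154)/(23374 - 9265) = -5077 + (124 - 20154)/14109 = -5077 - 20030*1/14109 = -5077 - 20030/14109 = -71651423/14109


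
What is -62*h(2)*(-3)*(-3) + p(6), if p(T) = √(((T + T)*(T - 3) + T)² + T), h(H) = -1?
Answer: 558 + √1770 ≈ 600.07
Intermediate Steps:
p(T) = √(T + (T + 2*T*(-3 + T))²) (p(T) = √(((2*T)*(-3 + T) + T)² + T) = √((2*T*(-3 + T) + T)² + T) = √((T + 2*T*(-3 + T))² + T) = √(T + (T + 2*T*(-3 + T))²))
-62*h(2)*(-3)*(-3) + p(6) = -62*(-1*(-3))*(-3) + √(6*(1 + 6*(-5 + 2*6)²)) = -186*(-3) + √(6*(1 + 6*(-5 + 12)²)) = -62*(-9) + √(6*(1 + 6*7²)) = 558 + √(6*(1 + 6*49)) = 558 + √(6*(1 + 294)) = 558 + √(6*295) = 558 + √1770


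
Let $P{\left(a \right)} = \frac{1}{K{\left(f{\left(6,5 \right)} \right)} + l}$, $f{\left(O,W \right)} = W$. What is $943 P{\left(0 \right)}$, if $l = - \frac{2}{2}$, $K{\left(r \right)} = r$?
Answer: $\frac{943}{4} \approx 235.75$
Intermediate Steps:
$l = -1$ ($l = \left(-2\right) \frac{1}{2} = -1$)
$P{\left(a \right)} = \frac{1}{4}$ ($P{\left(a \right)} = \frac{1}{5 - 1} = \frac{1}{4}$)
$943 P{\left(0 \right)} = 943 \cdot \frac{1}{4} = \frac{943}{4}$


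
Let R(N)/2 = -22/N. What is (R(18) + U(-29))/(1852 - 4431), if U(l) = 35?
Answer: -293/23211 ≈ -0.012623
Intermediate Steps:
R(N) = -44/N (R(N) = 2*(-22/N) = -44/N)
(R(18) + U(-29))/(1852 - 4431) = (-44/18 + 35)/(1852 - 4431) = (-44*1/18 + 35)/(-2579) = (-22/9 + 35)*(-1/2579) = (293/9)*(-1/2579) = -293/23211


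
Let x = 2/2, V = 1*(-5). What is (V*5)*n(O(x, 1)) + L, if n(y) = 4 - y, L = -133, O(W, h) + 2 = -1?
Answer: -308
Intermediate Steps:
V = -5
x = 1 (x = 2*(1/2) = 1)
O(W, h) = -3 (O(W, h) = -2 - 1 = -3)
(V*5)*n(O(x, 1)) + L = (-5*5)*(4 - 1*(-3)) - 133 = -25*(4 + 3) - 133 = -25*7 - 133 = -175 - 133 = -308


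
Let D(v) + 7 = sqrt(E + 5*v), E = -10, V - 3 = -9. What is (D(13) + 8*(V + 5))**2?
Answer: (-15 + sqrt(55))**2 ≈ 57.514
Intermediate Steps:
V = -6 (V = 3 - 9 = -6)
D(v) = -7 + sqrt(-10 + 5*v)
(D(13) + 8*(V + 5))**2 = ((-7 + sqrt(-10 + 5*13)) + 8*(-6 + 5))**2 = ((-7 + sqrt(-10 + 65)) + 8*(-1))**2 = ((-7 + sqrt(55)) - 8)**2 = (-15 + sqrt(55))**2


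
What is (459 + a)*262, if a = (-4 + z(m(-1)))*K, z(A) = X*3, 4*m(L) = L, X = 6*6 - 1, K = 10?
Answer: 384878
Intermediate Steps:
X = 35 (X = 36 - 1 = 35)
m(L) = L/4
z(A) = 105 (z(A) = 35*3 = 105)
a = 1010 (a = (-4 + 105)*10 = 101*10 = 1010)
(459 + a)*262 = (459 + 1010)*262 = 1469*262 = 384878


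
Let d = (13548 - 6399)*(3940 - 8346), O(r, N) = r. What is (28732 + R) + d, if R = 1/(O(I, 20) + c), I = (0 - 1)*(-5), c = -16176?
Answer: -508897521303/16171 ≈ -3.1470e+7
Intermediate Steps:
I = 5 (I = -1*(-5) = 5)
d = -31498494 (d = 7149*(-4406) = -31498494)
R = -1/16171 (R = 1/(5 - 16176) = 1/(-16171) = -1/16171 ≈ -6.1839e-5)
(28732 + R) + d = (28732 - 1/16171) - 31498494 = 464625171/16171 - 31498494 = -508897521303/16171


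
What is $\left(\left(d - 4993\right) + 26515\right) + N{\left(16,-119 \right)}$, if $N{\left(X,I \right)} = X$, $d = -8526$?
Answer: $13012$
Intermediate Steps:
$\left(\left(d - 4993\right) + 26515\right) + N{\left(16,-119 \right)} = \left(\left(-8526 - 4993\right) + 26515\right) + 16 = \left(-13519 + 26515\right) + 16 = 12996 + 16 = 13012$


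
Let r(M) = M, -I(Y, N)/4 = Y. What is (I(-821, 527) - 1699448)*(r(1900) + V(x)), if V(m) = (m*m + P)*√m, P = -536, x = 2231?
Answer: -3222711600 - 8441511399300*√2231 ≈ -3.9872e+14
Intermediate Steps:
I(Y, N) = -4*Y
V(m) = √m*(-536 + m²) (V(m) = (m*m - 536)*√m = (m² - 536)*√m = (-536 + m²)*√m = √m*(-536 + m²))
(I(-821, 527) - 1699448)*(r(1900) + V(x)) = (-4*(-821) - 1699448)*(1900 + √2231*(-536 + 2231²)) = (3284 - 1699448)*(1900 + √2231*(-536 + 4977361)) = -1696164*(1900 + √2231*4976825) = -1696164*(1900 + 4976825*√2231) = -3222711600 - 8441511399300*√2231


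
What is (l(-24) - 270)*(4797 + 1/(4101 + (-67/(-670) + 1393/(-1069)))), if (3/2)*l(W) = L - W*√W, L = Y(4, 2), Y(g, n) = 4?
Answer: -168610322141206/131480487 + 6727593900896*I*√6/43826829 ≈ -1.2824e+6 + 3.7601e+5*I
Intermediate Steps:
L = 4
l(W) = 8/3 - 2*W^(3/2)/3 (l(W) = 2*(4 - W*√W)/3 = 2*(4 - W^(3/2))/3 = 8/3 - 2*W^(3/2)/3)
(l(-24) - 270)*(4797 + 1/(4101 + (-67/(-670) + 1393/(-1069)))) = ((8/3 - (-32)*I*√6) - 270)*(4797 + 1/(4101 + (-67/(-670) + 1393/(-1069)))) = ((8/3 - (-32)*I*√6) - 270)*(4797 + 1/(4101 + (-67*(-1/670) + 1393*(-1/1069)))) = ((8/3 + 32*I*√6) - 270)*(4797 + 1/(4101 + (⅒ - 1393/1069))) = (-802/3 + 32*I*√6)*(4797 + 1/(4101 - 12861/10690)) = (-802/3 + 32*I*√6)*(4797 + 1/(43826829/10690)) = (-802/3 + 32*I*√6)*(4797 + 10690/43826829) = (-802/3 + 32*I*√6)*(210237309403/43826829) = -168610322141206/131480487 + 6727593900896*I*√6/43826829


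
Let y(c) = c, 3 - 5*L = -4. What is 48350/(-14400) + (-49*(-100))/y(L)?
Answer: 1007033/288 ≈ 3496.6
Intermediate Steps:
L = 7/5 (L = ⅗ - ⅕*(-4) = ⅗ + ⅘ = 7/5 ≈ 1.4000)
48350/(-14400) + (-49*(-100))/y(L) = 48350/(-14400) + (-49*(-100))/(7/5) = 48350*(-1/14400) + 4900*(5/7) = -967/288 + 3500 = 1007033/288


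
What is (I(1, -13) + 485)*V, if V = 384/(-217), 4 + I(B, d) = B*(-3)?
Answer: -183552/217 ≈ -845.86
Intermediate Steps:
I(B, d) = -4 - 3*B (I(B, d) = -4 + B*(-3) = -4 - 3*B)
V = -384/217 (V = 384*(-1/217) = -384/217 ≈ -1.7696)
(I(1, -13) + 485)*V = ((-4 - 3*1) + 485)*(-384/217) = ((-4 - 3) + 485)*(-384/217) = (-7 + 485)*(-384/217) = 478*(-384/217) = -183552/217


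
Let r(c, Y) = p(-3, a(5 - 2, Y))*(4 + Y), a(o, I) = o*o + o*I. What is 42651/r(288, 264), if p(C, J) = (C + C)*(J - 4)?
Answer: -14217/427192 ≈ -0.033280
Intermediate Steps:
a(o, I) = o² + I*o
p(C, J) = 2*C*(-4 + J) (p(C, J) = (2*C)*(-4 + J) = 2*C*(-4 + J))
r(c, Y) = (-30 - 18*Y)*(4 + Y) (r(c, Y) = (2*(-3)*(-4 + (5 - 2)*(Y + (5 - 2))))*(4 + Y) = (2*(-3)*(-4 + 3*(Y + 3)))*(4 + Y) = (2*(-3)*(-4 + 3*(3 + Y)))*(4 + Y) = (2*(-3)*(-4 + (9 + 3*Y)))*(4 + Y) = (2*(-3)*(5 + 3*Y))*(4 + Y) = (-30 - 18*Y)*(4 + Y))
42651/r(288, 264) = 42651/((-6*(4 + 264)*(5 + 3*264))) = 42651/((-6*268*(5 + 792))) = 42651/((-6*268*797)) = 42651/(-1281576) = 42651*(-1/1281576) = -14217/427192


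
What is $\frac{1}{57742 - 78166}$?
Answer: $- \frac{1}{20424} \approx -4.8962 \cdot 10^{-5}$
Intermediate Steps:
$\frac{1}{57742 - 78166} = \frac{1}{-20424} = - \frac{1}{20424}$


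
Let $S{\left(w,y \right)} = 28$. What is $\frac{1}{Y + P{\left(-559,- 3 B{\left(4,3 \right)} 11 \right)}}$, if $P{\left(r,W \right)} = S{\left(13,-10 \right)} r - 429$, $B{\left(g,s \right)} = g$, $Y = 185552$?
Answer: $\frac{1}{169471} \approx 5.9007 \cdot 10^{-6}$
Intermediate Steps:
$P{\left(r,W \right)} = -429 + 28 r$ ($P{\left(r,W \right)} = 28 r - 429 = -429 + 28 r$)
$\frac{1}{Y + P{\left(-559,- 3 B{\left(4,3 \right)} 11 \right)}} = \frac{1}{185552 + \left(-429 + 28 \left(-559\right)\right)} = \frac{1}{185552 - 16081} = \frac{1}{169471}$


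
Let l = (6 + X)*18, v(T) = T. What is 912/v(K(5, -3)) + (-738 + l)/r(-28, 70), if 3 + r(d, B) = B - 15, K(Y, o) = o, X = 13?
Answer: -4051/13 ≈ -311.62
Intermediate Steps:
r(d, B) = -18 + B (r(d, B) = -3 + (B - 15) = -3 + (-15 + B) = -18 + B)
l = 342 (l = (6 + 13)*18 = 19*18 = 342)
912/v(K(5, -3)) + (-738 + l)/r(-28, 70) = 912/(-3) + (-738 + 342)/(-18 + 70) = 912*(-⅓) - 396/52 = -304 - 396*1/52 = -304 - 99/13 = -4051/13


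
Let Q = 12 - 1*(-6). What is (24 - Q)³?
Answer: 216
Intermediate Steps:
Q = 18 (Q = 12 + 6 = 18)
(24 - Q)³ = (24 - 1*18)³ = (24 - 18)³ = 6³ = 216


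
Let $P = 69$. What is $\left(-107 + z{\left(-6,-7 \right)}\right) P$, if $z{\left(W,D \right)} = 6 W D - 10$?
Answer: $9315$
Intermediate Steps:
$z{\left(W,D \right)} = -10 + 6 D W$ ($z{\left(W,D \right)} = 6 D W - 10 = -10 + 6 D W$)
$\left(-107 + z{\left(-6,-7 \right)}\right) P = \left(-107 - \left(10 + 42 \left(-6\right)\right)\right) 69 = \left(-107 + \left(-10 + 252\right)\right) 69 = \left(-107 + 242\right) 69 = 135 \cdot 69 = 9315$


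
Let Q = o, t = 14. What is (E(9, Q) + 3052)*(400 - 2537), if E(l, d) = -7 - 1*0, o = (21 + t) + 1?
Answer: -6507165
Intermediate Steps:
o = 36 (o = (21 + 14) + 1 = 35 + 1 = 36)
Q = 36
E(l, d) = -7 (E(l, d) = -7 + 0 = -7)
(E(9, Q) + 3052)*(400 - 2537) = (-7 + 3052)*(400 - 2537) = 3045*(-2137) = -6507165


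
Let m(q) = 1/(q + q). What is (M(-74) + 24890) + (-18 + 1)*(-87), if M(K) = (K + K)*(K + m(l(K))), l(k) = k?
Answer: 37322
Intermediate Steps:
m(q) = 1/(2*q)
M(K) = 2*K*(K + 1/(2*K)) (M(K) = (K + K)*(K + 1/(2*K)) = (2*K)*(K + 1/(2*K)) = 2*K*(K + 1/(2*K)))
(M(-74) + 24890) + (-18 + 1)*(-87) = ((1 + 2*(-74)**2) + 24890) + (-18 + 1)*(-87) = ((1 + 2*5476) + 24890) - 17*(-87) = ((1 + 10952) + 24890) + 1479 = (10953 + 24890) + 1479 = 35843 + 1479 = 37322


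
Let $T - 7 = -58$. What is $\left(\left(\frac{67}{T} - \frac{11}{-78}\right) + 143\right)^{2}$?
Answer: $\frac{35367691969}{1758276} \approx 20115.0$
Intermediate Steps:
$T = -51$ ($T = 7 - 58 = -51$)
$\left(\left(\frac{67}{T} - \frac{11}{-78}\right) + 143\right)^{2} = \left(\left(\frac{67}{-51} - \frac{11}{-78}\right) + 143\right)^{2} = \left(\left(67 \left(- \frac{1}{51}\right) - - \frac{11}{78}\right) + 143\right)^{2} = \left(\left(- \frac{67}{51} + \frac{11}{78}\right) + 143\right)^{2} = \left(- \frac{1555}{1326} + 143\right)^{2} = \left(\frac{188063}{1326}\right)^{2} = \frac{35367691969}{1758276}$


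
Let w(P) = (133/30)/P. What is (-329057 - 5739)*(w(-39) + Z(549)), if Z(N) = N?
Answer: -107502493406/585 ≈ -1.8376e+8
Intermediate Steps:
w(P) = 133/(30*P) (w(P) = (133*(1/30))/P = 133/(30*P))
(-329057 - 5739)*(w(-39) + Z(549)) = (-329057 - 5739)*((133/30)/(-39) + 549) = -334796*((133/30)*(-1/39) + 549) = -334796*(-133/1170 + 549) = -334796*642197/1170 = -107502493406/585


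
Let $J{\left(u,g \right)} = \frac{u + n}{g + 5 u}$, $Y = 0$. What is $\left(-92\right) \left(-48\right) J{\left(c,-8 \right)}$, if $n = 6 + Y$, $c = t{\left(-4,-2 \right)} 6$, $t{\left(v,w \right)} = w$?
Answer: $\frac{6624}{17} \approx 389.65$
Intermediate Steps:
$c = -12$ ($c = \left(-2\right) 6 = -12$)
$n = 6$ ($n = 6 + 0 = 6$)
$J{\left(u,g \right)} = \frac{6 + u}{g + 5 u}$ ($J{\left(u,g \right)} = \frac{u + 6}{g + 5 u} = \frac{6 + u}{g + 5 u}$)
$\left(-92\right) \left(-48\right) J{\left(c,-8 \right)} = \left(-92\right) \left(-48\right) \frac{6 - 12}{-8 + 5 \left(-12\right)} = 4416 \frac{1}{-8 - 60} \left(-6\right) = 4416 \frac{1}{-68} \left(-6\right) = 4416 \left(\left(- \frac{1}{68}\right) \left(-6\right)\right) = 4416 \cdot \frac{3}{34} = \frac{6624}{17}$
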